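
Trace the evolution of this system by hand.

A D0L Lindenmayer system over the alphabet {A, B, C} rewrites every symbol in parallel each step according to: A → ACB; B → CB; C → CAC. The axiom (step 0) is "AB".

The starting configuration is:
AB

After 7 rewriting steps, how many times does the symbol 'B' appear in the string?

gen 0: AB
gen 1: ACBCB
gen 2: ACBCACCBCACCB
gen 3: ACBCACCBCACACBCACCACCBCACACBCACCACCB
gen 4: ACBCACCBCACACBCACCACCBCACACBCACACBCACCBCACACBCACCACACBCACCACCBCACACBCACACBCACCBCACACBCACCACACBCACCACCB
gen 5: ACBCACCBCACACBCACCACCBCACACBCACACBCACCBCACACBCACCACACBCACC…CACBCACCBCACACBCACCACACBCACACBCACCBCACACBCACCACACBCACCACCB  (len 290)
gen 6: ACBCACCBCACACBCACCACCBCACACBCACACBCACCBCACACBCACCACACBCACC…CACBCACCBCACACBCACCACACBCACACBCACCBCACACBCACCACACBCACCACCB  (len 824)
gen 7: ACBCACCBCACACBCACCACCBCACACBCACACBCACCBCACACBCACCACACBCACC…CACBCACCBCACACBCACCACACBCACACBCACCBCACACBCACCACACBCACCACCB  (len 2340)

376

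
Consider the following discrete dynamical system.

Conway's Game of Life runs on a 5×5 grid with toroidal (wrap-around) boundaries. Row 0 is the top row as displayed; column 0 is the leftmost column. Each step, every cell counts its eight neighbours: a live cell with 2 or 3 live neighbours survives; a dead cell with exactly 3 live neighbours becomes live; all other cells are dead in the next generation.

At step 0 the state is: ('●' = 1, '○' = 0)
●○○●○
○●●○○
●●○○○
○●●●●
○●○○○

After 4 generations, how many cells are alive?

4

0) ●○○●○
○●●○○
●●○○○
○●●●●
○●○○○
1) ●○○○○
○○●○●
○○○○●
○○○●●
○●○○○
2) ●●○○○
●○○●●
●○○○●
●○○●●
●○○○●
3) ○●○●○
○○○●○
○●○○○
○●○●○
○○○●○
4) ○○○●●
○○○○○
○○○○○
○○○○○
○○○●●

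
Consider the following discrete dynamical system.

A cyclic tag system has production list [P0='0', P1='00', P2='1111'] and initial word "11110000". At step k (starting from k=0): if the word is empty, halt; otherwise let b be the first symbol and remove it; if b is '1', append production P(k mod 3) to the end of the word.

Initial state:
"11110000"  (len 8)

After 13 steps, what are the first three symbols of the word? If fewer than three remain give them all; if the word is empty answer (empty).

110

k=0  "11110000"  (len 8)
k=1  "11100000"  (len 8)
k=2  "110000000"  (len 9)
k=3  "100000001111"  (len 12)
k=4  "000000011110"  (len 12)
k=5  "00000011110"  (len 11)
k=6  "0000011110"  (len 10)
k=7  "000011110"  (len 9)
k=8  "00011110"  (len 8)
k=9  "0011110"  (len 7)
k=10  "011110"  (len 6)
k=11  "11110"  (len 5)
k=12  "11101111"  (len 8)
k=13  "11011110"  (len 8)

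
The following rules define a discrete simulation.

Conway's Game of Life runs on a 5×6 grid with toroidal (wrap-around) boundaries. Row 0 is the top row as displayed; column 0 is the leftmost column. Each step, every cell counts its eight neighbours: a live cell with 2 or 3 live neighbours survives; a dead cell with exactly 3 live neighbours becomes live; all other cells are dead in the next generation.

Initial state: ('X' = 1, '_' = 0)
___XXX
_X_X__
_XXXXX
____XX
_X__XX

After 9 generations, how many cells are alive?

2

step 0: ___XXX
_X_X__
_XXXXX
____XX
_X__XX
step 1: ___X_X
_X____
_X___X
_X____
______
step 2: ______
__X_X_
_XX___
X_____
______
step 3: ______
_XXX__
_XXX__
_X____
______
step 4: __X___
_X_X__
X__X__
_X____
______
step 5: __X___
_X_X__
XX____
______
______
step 6: __X___
XX____
XXX___
______
______
step 7: _X____
X_____
X_X___
_X____
______
step 8: ______
X_____
X_____
_X____
______
step 9: ______
______
XX____
______
______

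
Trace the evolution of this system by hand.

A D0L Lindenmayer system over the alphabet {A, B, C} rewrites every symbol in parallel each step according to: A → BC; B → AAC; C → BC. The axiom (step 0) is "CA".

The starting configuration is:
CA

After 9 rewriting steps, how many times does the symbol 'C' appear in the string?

[0] CA
[1] BCBC
[2] AACBCAACBC
[3] BCBCBCAACBCBCBCBCAACBC
[4] AACBCAACBCAACBCBCBCBCAACBCAACBCAACBCAACBCBCBCBCAACBC
[5] BCBCBCAACBCBCBCBCAACBCBCBCBCAACBCAACBCAACBCAACBCBCBCBCAACBCBCBCBCAACBCBCBCBCAACBCBCBCBCAACBCAACBCAACBCAACBCBCBCBCAACBC
[6] AACBCAACBCAACBCBCBCBCAACBCAACBCAACBCAACBCBCBCBCAACBCAACBCA…CBCBCAACBCBCBCBCAACBCBCBCBCAACBCAACBCAACBCAACBCBCBCBCAACBC  (len 274)
[7] BCBCBCAACBCBCBCBCAACBCBCBCBCAACBCAACBCAACBCAACBCBCBCBCAACB…CBCBCAACBCBCBCBCAACBCBCBCBCAACBCAACBCAACBCAACBCBCBCBCAACBC  (len 628)
[8] AACBCAACBCAACBCBCBCBCAACBCAACBCAACBCAACBCBCBCBCAACBCAACBCA…CBCBCAACBCBCBCBCAACBCBCBCBCAACBCAACBCAACBCAACBCBCBCBCAACBC  (len 1450)
[9] BCBCBCAACBCBCBCBCAACBCBCBCBCAACBCAACBCAACBCAACBCBCBCBCAACB…CBCBCAACBCBCBCBCAACBCBCBCBCAACBCAACBCAACBCAACBCBCBCBCAACBC  (len 3334)

1450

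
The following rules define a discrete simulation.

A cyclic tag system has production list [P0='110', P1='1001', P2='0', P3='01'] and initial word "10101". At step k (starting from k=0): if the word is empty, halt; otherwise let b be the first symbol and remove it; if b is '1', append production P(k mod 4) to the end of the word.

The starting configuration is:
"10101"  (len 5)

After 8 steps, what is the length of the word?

9

step 0: "10101"  (len 5)
step 1: "0101110"  (len 7)
step 2: "101110"  (len 6)
step 3: "011100"  (len 6)
step 4: "11100"  (len 5)
step 5: "1100110"  (len 7)
step 6: "1001101001"  (len 10)
step 7: "0011010010"  (len 10)
step 8: "011010010"  (len 9)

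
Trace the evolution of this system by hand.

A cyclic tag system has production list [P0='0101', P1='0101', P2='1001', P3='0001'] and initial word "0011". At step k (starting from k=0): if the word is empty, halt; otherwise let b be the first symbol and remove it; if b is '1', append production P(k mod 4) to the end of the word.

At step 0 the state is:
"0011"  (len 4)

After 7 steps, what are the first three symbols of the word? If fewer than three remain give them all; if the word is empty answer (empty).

[0] "0011"  (len 4)
[1] "011"  (len 3)
[2] "11"  (len 2)
[3] "11001"  (len 5)
[4] "10010001"  (len 8)
[5] "00100010101"  (len 11)
[6] "0100010101"  (len 10)
[7] "100010101"  (len 9)

100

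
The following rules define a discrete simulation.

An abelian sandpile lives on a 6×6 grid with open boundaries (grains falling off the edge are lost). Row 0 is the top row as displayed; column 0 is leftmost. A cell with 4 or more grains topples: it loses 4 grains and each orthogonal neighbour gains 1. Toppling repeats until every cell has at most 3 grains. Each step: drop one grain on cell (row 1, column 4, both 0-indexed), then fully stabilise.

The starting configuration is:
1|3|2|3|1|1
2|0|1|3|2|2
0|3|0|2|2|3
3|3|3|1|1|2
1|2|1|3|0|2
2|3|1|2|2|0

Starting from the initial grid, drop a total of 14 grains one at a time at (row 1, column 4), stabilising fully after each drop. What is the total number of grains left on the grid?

k=0  1|3|2|3|1|1
2|0|1|3|2|2
0|3|0|2|2|3
3|3|3|1|1|2
1|2|1|3|0|2
2|3|1|2|2|0
k=1  1|3|2|3|1|1
2|0|1|3|3|2
0|3|0|2|2|3
3|3|3|1|1|2
1|2|1|3|0|2
2|3|1|2|2|0
k=2  1|3|3|0|3|1
2|0|2|1|1|3
0|3|0|3|3|3
3|3|3|1|1|2
1|2|1|3|0|2
2|3|1|2|2|0
k=3  1|3|3|0|3|1
2|0|2|1|2|3
0|3|0|3|3|3
3|3|3|1|1|2
1|2|1|3|0|2
2|3|1|2|2|0
k=4  1|3|3|0|3|1
2|0|2|1|3|3
0|3|0|3|3|3
3|3|3|1|1|2
1|2|1|3|0|2
2|3|1|2|2|0
k=5  1|3|3|1|0|3
2|0|2|3|3|1
0|3|1|0|2|1
3|3|3|2|2|3
1|2|1|3|0|2
2|3|1|2|2|0
k=6  1|3|3|2|1|3
2|0|3|0|1|2
0|3|1|1|3|1
3|3|3|2|2|3
1|2|1|3|0|2
2|3|1|2|2|0
k=7  1|3|3|2|1|3
2|0|3|0|2|2
0|3|1|1|3|1
3|3|3|2|2|3
1|2|1|3|0|2
2|3|1|2|2|0
k=8  1|3|3|2|1|3
2|0|3|0|3|2
0|3|1|1|3|1
3|3|3|2|2|3
1|2|1|3|0|2
2|3|1|2|2|0
k=9  1|3|3|2|2|3
2|0|3|1|1|3
0|3|1|2|0|2
3|3|3|2|3|3
1|2|1|3|0|2
2|3|1|2|2|0
k=10  1|3|3|2|2|3
2|0|3|1|2|3
0|3|1|2|0|2
3|3|3|2|3|3
1|2|1|3|0|2
2|3|1|2|2|0
k=11  1|3|3|2|2|3
2|0|3|1|3|3
0|3|1|2|0|2
3|3|3|2|3|3
1|2|1|3|0|2
2|3|1|2|2|0
k=12  1|3|3|3|0|1
2|0|3|2|2|1
0|3|1|2|1|3
3|3|3|2|3|3
1|2|1|3|0|2
2|3|1|2|2|0
k=13  1|3|3|3|0|1
2|0|3|2|3|1
0|3|1|2|1|3
3|3|3|2|3|3
1|2|1|3|0|2
2|3|1|2|2|0
k=14  1|3|3|3|1|1
2|0|3|3|0|2
0|3|1|2|2|3
3|3|3|2|3|3
1|2|1|3|0|2
2|3|1|2|2|0

69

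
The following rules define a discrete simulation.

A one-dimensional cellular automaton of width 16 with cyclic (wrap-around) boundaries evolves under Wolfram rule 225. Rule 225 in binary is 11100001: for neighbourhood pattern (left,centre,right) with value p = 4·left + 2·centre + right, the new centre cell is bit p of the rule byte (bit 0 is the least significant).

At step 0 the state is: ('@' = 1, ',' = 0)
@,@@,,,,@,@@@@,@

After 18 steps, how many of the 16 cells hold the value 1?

5

k=0  @,@@,,,,@,@@@@,@
k=1  @@,@,@@,,@,@@@@,
k=2  ,@@,@,@,,,@,@@@@
k=3  @,@@,@,,@,,@,@@@
k=4  @@,@@,,,,,,,@,@@
k=5  @@@,@,@@@@@,,@,@
k=6  @@@@,@,@@@@,,,@,
k=7  ,@@@@,@,@@@,@,,@
k=8  @,@@@@,@,@@@,,,,
k=9  ,@,@@@@,@,@@,@@,
k=10  ,,@,@@@@,@,@@,@,
k=11  @,,@,@@@@,@,@@,,
k=12  ,,,,@,@@@@,@,@,,
k=13  @@@,,@,@@@@,@,,@
k=14  @@@,,,@,@@@@,,,,
k=15  ,@@,@,,@,@@@,@@,
k=16  ,,@@,,,,@,@@@,@,
k=17  @,,@,@@,,@,@@@,,
k=18  ,,,,@,@,,,@,@@,,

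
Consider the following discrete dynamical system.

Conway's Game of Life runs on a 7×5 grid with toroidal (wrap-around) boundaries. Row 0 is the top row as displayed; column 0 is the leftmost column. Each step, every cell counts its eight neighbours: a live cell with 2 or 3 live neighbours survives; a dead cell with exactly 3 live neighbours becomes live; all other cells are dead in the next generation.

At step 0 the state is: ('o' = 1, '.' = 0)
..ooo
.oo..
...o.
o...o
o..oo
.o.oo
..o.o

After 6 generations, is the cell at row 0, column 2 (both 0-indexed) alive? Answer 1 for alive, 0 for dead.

1

k=0  ..ooo
.oo..
...o.
o...o
o..oo
.o.oo
..o.o
k=1  o...o
.o..o
ooooo
o....
.oo..
.o...
.o...
k=2  .o..o
.....
..oo.
.....
ooo..
oo...
.o...
k=3  o....
..oo.
.....
...o.
o.o..
.....
.oo..
k=4  ...o.
.....
..oo.
.....
.....
..o..
.o...
k=5  .....
..oo.
.....
.....
.....
.....
..o..
k=6  ..oo.
.....
.....
.....
.....
.....
.....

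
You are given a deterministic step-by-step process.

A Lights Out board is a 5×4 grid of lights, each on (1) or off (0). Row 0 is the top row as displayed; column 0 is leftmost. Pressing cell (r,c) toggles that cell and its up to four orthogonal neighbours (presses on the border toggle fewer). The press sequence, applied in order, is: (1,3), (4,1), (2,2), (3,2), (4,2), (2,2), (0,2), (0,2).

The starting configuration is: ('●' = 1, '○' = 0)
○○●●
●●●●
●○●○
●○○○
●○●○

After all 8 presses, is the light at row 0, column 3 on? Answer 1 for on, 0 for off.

0) ○○●●
●●●●
●○●○
●○○○
●○●○
1) ○○●○
●●○○
●○●●
●○○○
●○●○
2) ○○●○
●●○○
●○●●
●●○○
○●○○
3) ○○●○
●●●○
●●○○
●●●○
○●○○
4) ○○●○
●●●○
●●●○
●○○●
○●●○
5) ○○●○
●●●○
●●●○
●○●●
○○○●
6) ○○●○
●●○○
●○○●
●○○●
○○○●
7) ○●○●
●●●○
●○○●
●○○●
○○○●
8) ○○●○
●●○○
●○○●
●○○●
○○○●

0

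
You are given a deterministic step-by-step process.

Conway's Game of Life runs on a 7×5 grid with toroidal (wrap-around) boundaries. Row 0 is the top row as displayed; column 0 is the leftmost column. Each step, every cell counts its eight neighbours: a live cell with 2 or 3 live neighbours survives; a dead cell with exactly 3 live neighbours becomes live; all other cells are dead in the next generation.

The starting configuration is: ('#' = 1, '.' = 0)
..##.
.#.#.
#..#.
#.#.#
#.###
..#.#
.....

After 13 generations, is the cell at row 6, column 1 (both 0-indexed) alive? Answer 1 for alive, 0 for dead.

0

0) ..##.
.#.#.
#..#.
#.#.#
#.###
..#.#
.....
1) ..##.
.#.#.
#..#.
..#..
..#..
###.#
..#..
2) .#.#.
.#.#.
.#.##
.###.
#.#..
#.#..
#...#
3) .#.#.
.#.#.
.#..#
.....
#...#
#..#.
#.###
4) .#...
.#.##
#.#..
....#
#...#
..#..
#....
5) .##.#
.#.##
###..
.#.##
#..##
##..#
.#...
6) .#..#
....#
.....
.....
.....
.###.
...##
7) ....#
#....
.....
.....
..#..
..###
.#..#
8) ....#
.....
.....
.....
..#..
###.#
..#.#
9) ...#.
.....
.....
.....
#.##.
#.#.#
..#.#
10) ...#.
.....
.....
.....
#.##.
#.#..
###.#
11) #####
.....
.....
.....
..###
.....
#.#.#
12) ..#..
#####
.....
...#.
...#.
###..
..#..
13) #...#
#####
##...
.....
.#.##
.###.
..##.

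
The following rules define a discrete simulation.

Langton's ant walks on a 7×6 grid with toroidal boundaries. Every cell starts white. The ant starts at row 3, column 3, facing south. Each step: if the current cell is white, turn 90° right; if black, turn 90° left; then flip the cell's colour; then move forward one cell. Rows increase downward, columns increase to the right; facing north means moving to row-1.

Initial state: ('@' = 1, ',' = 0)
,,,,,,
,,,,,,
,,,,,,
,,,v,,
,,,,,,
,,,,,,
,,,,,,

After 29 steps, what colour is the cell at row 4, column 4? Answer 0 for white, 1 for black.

gen 0: ,,,,,,
,,,,,,
,,,,,,
,,,v,,
,,,,,,
,,,,,,
,,,,,,
gen 1: ,,,,,,
,,,,,,
,,,,,,
,,<@,,
,,,,,,
,,,,,,
,,,,,,
gen 2: ,,,,,,
,,,,,,
,,^,,,
,,@@,,
,,,,,,
,,,,,,
,,,,,,
gen 3: ,,,,,,
,,,,,,
,,@>,,
,,@@,,
,,,,,,
,,,,,,
,,,,,,
gen 4: ,,,,,,
,,,,,,
,,@@,,
,,@v,,
,,,,,,
,,,,,,
,,,,,,
gen 5: ,,,,,,
,,,,,,
,,@@,,
,,@,>,
,,,,,,
,,,,,,
,,,,,,
gen 6: ,,,,,,
,,,,,,
,,@@,,
,,@,@,
,,,,v,
,,,,,,
,,,,,,
gen 7: ,,,,,,
,,,,,,
,,@@,,
,,@,@,
,,,<@,
,,,,,,
,,,,,,
gen 8: ,,,,,,
,,,,,,
,,@@,,
,,@^@,
,,,@@,
,,,,,,
,,,,,,
gen 9: ,,,,,,
,,,,,,
,,@@,,
,,@@>,
,,,@@,
,,,,,,
,,,,,,
gen 10: ,,,,,,
,,,,,,
,,@@^,
,,@@,,
,,,@@,
,,,,,,
,,,,,,
gen 11: ,,,,,,
,,,,,,
,,@@@>
,,@@,,
,,,@@,
,,,,,,
,,,,,,
gen 12: ,,,,,,
,,,,,,
,,@@@@
,,@@,v
,,,@@,
,,,,,,
,,,,,,
gen 13: ,,,,,,
,,,,,,
,,@@@@
,,@@<@
,,,@@,
,,,,,,
,,,,,,
gen 14: ,,,,,,
,,,,,,
,,@@^@
,,@@@@
,,,@@,
,,,,,,
,,,,,,
gen 15: ,,,,,,
,,,,,,
,,@<,@
,,@@@@
,,,@@,
,,,,,,
,,,,,,
gen 16: ,,,,,,
,,,,,,
,,@,,@
,,@v@@
,,,@@,
,,,,,,
,,,,,,
gen 17: ,,,,,,
,,,,,,
,,@,,@
,,@,>@
,,,@@,
,,,,,,
,,,,,,
gen 18: ,,,,,,
,,,,,,
,,@,^@
,,@,,@
,,,@@,
,,,,,,
,,,,,,
gen 19: ,,,,,,
,,,,,,
,,@,@>
,,@,,@
,,,@@,
,,,,,,
,,,,,,
gen 20: ,,,,,,
,,,,,^
,,@,@,
,,@,,@
,,,@@,
,,,,,,
,,,,,,
gen 21: ,,,,,,
>,,,,@
,,@,@,
,,@,,@
,,,@@,
,,,,,,
,,,,,,
gen 22: ,,,,,,
@,,,,@
v,@,@,
,,@,,@
,,,@@,
,,,,,,
,,,,,,
gen 23: ,,,,,,
@,,,,@
@,@,@<
,,@,,@
,,,@@,
,,,,,,
,,,,,,
gen 24: ,,,,,,
@,,,,^
@,@,@@
,,@,,@
,,,@@,
,,,,,,
,,,,,,
gen 25: ,,,,,,
@,,,<,
@,@,@@
,,@,,@
,,,@@,
,,,,,,
,,,,,,
gen 26: ,,,,^,
@,,,@,
@,@,@@
,,@,,@
,,,@@,
,,,,,,
,,,,,,
gen 27: ,,,,@>
@,,,@,
@,@,@@
,,@,,@
,,,@@,
,,,,,,
,,,,,,
gen 28: ,,,,@@
@,,,@v
@,@,@@
,,@,,@
,,,@@,
,,,,,,
,,,,,,
gen 29: ,,,,@@
@,,,<@
@,@,@@
,,@,,@
,,,@@,
,,,,,,
,,,,,,

1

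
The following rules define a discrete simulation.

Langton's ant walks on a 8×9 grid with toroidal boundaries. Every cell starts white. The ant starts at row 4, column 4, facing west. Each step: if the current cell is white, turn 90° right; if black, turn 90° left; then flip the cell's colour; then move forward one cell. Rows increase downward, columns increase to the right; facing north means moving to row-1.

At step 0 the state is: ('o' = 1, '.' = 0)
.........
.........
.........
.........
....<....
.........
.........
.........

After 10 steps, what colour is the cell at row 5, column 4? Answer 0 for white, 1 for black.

t=0: .........
.........
.........
.........
....<....
.........
.........
.........
t=1: .........
.........
.........
....^....
....o....
.........
.........
.........
t=2: .........
.........
.........
....o>...
....o....
.........
.........
.........
t=3: .........
.........
.........
....oo...
....ov...
.........
.........
.........
t=4: .........
.........
.........
....oo...
....<o...
.........
.........
.........
t=5: .........
.........
.........
....oo...
.....o...
....v....
.........
.........
t=6: .........
.........
.........
....oo...
.....o...
...<o....
.........
.........
t=7: .........
.........
.........
....oo...
...^.o...
...oo....
.........
.........
t=8: .........
.........
.........
....oo...
...o>o...
...oo....
.........
.........
t=9: .........
.........
.........
....oo...
...ooo...
...ov....
.........
.........
t=10: .........
.........
.........
....oo...
...ooo...
...o.>...
.........
.........

0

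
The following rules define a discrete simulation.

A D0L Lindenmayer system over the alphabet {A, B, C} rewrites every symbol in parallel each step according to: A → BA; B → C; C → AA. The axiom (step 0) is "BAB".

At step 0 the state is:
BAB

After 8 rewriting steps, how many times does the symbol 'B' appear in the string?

0) BAB
1) CBAC
2) AACBAAA
3) BABAAACBABABA
4) CBACBABABAAACBACBACBA
5) AACBAAACBACBACBABABAAACBAAACBAAACBA
6) BABAAACBABABAAACBAAACBAAACBACBACBABABAAACBABABAAACBABABAAACBA
7) CBACBABABAAACBACBACBABABAAACBABABAAACBABABAAACBAAACBAAACBACBACBABABAAACBACBACBABABAAACBACBACBABABAAACBA
8) AACBAAACBACBACBABABAAACBAAACBAAACBACBACBABABAAACBACBACBABA…ABAAACBAAACBAAACBACBACBABABAAACBAAACBAAACBACBACBABABAAACBA  (len 173)

51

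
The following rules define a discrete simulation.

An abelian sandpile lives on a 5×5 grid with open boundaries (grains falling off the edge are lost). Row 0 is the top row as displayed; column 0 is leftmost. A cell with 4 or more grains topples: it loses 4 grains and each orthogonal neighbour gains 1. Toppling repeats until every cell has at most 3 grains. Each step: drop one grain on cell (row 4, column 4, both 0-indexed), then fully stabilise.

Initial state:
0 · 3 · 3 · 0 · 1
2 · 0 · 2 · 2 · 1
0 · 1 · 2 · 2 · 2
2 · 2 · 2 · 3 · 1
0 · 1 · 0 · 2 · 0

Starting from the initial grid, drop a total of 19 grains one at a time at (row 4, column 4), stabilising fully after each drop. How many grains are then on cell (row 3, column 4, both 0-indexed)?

3

t=0: 0 · 3 · 3 · 0 · 1
2 · 0 · 2 · 2 · 1
0 · 1 · 2 · 2 · 2
2 · 2 · 2 · 3 · 1
0 · 1 · 0 · 2 · 0
t=1: 0 · 3 · 3 · 0 · 1
2 · 0 · 2 · 2 · 1
0 · 1 · 2 · 2 · 2
2 · 2 · 2 · 3 · 1
0 · 1 · 0 · 2 · 1
t=2: 0 · 3 · 3 · 0 · 1
2 · 0 · 2 · 2 · 1
0 · 1 · 2 · 2 · 2
2 · 2 · 2 · 3 · 1
0 · 1 · 0 · 2 · 2
t=3: 0 · 3 · 3 · 0 · 1
2 · 0 · 2 · 2 · 1
0 · 1 · 2 · 2 · 2
2 · 2 · 2 · 3 · 1
0 · 1 · 0 · 2 · 3
t=4: 0 · 3 · 3 · 0 · 1
2 · 0 · 2 · 2 · 1
0 · 1 · 2 · 2 · 2
2 · 2 · 2 · 3 · 2
0 · 1 · 0 · 3 · 0
t=5: 0 · 3 · 3 · 0 · 1
2 · 0 · 2 · 2 · 1
0 · 1 · 2 · 2 · 2
2 · 2 · 2 · 3 · 2
0 · 1 · 0 · 3 · 1
t=6: 0 · 3 · 3 · 0 · 1
2 · 0 · 2 · 2 · 1
0 · 1 · 2 · 2 · 2
2 · 2 · 2 · 3 · 2
0 · 1 · 0 · 3 · 2
t=7: 0 · 3 · 3 · 0 · 1
2 · 0 · 2 · 2 · 1
0 · 1 · 2 · 2 · 2
2 · 2 · 2 · 3 · 2
0 · 1 · 0 · 3 · 3
t=8: 0 · 3 · 3 · 0 · 1
2 · 0 · 2 · 2 · 1
0 · 1 · 2 · 3 · 3
2 · 2 · 3 · 1 · 0
0 · 1 · 1 · 1 · 2
t=9: 0 · 3 · 3 · 0 · 1
2 · 0 · 2 · 2 · 1
0 · 1 · 2 · 3 · 3
2 · 2 · 3 · 1 · 0
0 · 1 · 1 · 1 · 3
t=10: 0 · 3 · 3 · 0 · 1
2 · 0 · 2 · 2 · 1
0 · 1 · 2 · 3 · 3
2 · 2 · 3 · 1 · 1
0 · 1 · 1 · 2 · 0
t=11: 0 · 3 · 3 · 0 · 1
2 · 0 · 2 · 2 · 1
0 · 1 · 2 · 3 · 3
2 · 2 · 3 · 1 · 1
0 · 1 · 1 · 2 · 1
t=12: 0 · 3 · 3 · 0 · 1
2 · 0 · 2 · 2 · 1
0 · 1 · 2 · 3 · 3
2 · 2 · 3 · 1 · 1
0 · 1 · 1 · 2 · 2
t=13: 0 · 3 · 3 · 0 · 1
2 · 0 · 2 · 2 · 1
0 · 1 · 2 · 3 · 3
2 · 2 · 3 · 1 · 1
0 · 1 · 1 · 2 · 3
t=14: 0 · 3 · 3 · 0 · 1
2 · 0 · 2 · 2 · 1
0 · 1 · 2 · 3 · 3
2 · 2 · 3 · 1 · 2
0 · 1 · 1 · 3 · 0
t=15: 0 · 3 · 3 · 0 · 1
2 · 0 · 2 · 2 · 1
0 · 1 · 2 · 3 · 3
2 · 2 · 3 · 1 · 2
0 · 1 · 1 · 3 · 1
t=16: 0 · 3 · 3 · 0 · 1
2 · 0 · 2 · 2 · 1
0 · 1 · 2 · 3 · 3
2 · 2 · 3 · 1 · 2
0 · 1 · 1 · 3 · 2
t=17: 0 · 3 · 3 · 0 · 1
2 · 0 · 2 · 2 · 1
0 · 1 · 2 · 3 · 3
2 · 2 · 3 · 1 · 2
0 · 1 · 1 · 3 · 3
t=18: 0 · 3 · 3 · 0 · 1
2 · 0 · 2 · 2 · 1
0 · 1 · 2 · 3 · 3
2 · 2 · 3 · 2 · 3
0 · 1 · 2 · 0 · 1
t=19: 0 · 3 · 3 · 0 · 1
2 · 0 · 2 · 2 · 1
0 · 1 · 2 · 3 · 3
2 · 2 · 3 · 2 · 3
0 · 1 · 2 · 0 · 2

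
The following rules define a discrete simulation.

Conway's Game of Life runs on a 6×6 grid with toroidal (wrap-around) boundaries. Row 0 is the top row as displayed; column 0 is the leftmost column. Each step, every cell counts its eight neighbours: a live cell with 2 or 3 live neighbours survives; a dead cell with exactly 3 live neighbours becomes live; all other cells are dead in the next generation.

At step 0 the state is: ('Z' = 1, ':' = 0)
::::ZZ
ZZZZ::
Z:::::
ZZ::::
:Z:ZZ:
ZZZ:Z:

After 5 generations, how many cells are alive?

step 0: ::::ZZ
ZZZZ::
Z:::::
ZZ::::
:Z:ZZ:
ZZZ:Z:
step 1: ::::Z:
ZZZZZ:
:::::Z
ZZZ::Z
:::ZZ:
ZZZ:::
step 2: ::::Z:
ZZZZZ:
::::::
ZZZZ:Z
:::ZZ:
:ZZ:ZZ
step 3: ::::::
:ZZZZZ
::::::
ZZZZ:Z
::::::
::Z::Z
step 4: ZZ:::Z
::ZZZ:
::::::
ZZZ:::
:::ZZZ
::::::
step 5: ZZZZZZ
ZZZZZZ
::::::
ZZZZZZ
ZZZZZZ
::::::

24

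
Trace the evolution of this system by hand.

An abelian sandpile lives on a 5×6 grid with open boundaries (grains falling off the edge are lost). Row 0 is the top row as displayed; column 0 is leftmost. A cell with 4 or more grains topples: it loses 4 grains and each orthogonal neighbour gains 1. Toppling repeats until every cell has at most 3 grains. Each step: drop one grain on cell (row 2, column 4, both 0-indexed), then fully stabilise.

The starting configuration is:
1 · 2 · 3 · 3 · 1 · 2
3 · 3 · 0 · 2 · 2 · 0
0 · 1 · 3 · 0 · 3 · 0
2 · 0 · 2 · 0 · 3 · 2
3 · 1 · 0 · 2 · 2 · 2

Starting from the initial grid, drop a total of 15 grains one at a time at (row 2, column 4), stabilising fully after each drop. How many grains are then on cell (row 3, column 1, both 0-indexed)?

1

gen 0: 1 · 2 · 3 · 3 · 1 · 2
3 · 3 · 0 · 2 · 2 · 0
0 · 1 · 3 · 0 · 3 · 0
2 · 0 · 2 · 0 · 3 · 2
3 · 1 · 0 · 2 · 2 · 2
gen 1: 1 · 2 · 3 · 3 · 1 · 2
3 · 3 · 0 · 2 · 3 · 0
0 · 1 · 3 · 1 · 1 · 1
2 · 0 · 2 · 1 · 0 · 3
3 · 1 · 0 · 2 · 3 · 2
gen 2: 1 · 2 · 3 · 3 · 1 · 2
3 · 3 · 0 · 2 · 3 · 0
0 · 1 · 3 · 1 · 2 · 1
2 · 0 · 2 · 1 · 0 · 3
3 · 1 · 0 · 2 · 3 · 2
gen 3: 1 · 2 · 3 · 3 · 1 · 2
3 · 3 · 0 · 2 · 3 · 0
0 · 1 · 3 · 1 · 3 · 1
2 · 0 · 2 · 1 · 0 · 3
3 · 1 · 0 · 2 · 3 · 2
gen 4: 1 · 2 · 3 · 3 · 2 · 2
3 · 3 · 0 · 3 · 0 · 1
0 · 1 · 3 · 2 · 1 · 2
2 · 0 · 2 · 1 · 1 · 3
3 · 1 · 0 · 2 · 3 · 2
gen 5: 1 · 2 · 3 · 3 · 2 · 2
3 · 3 · 0 · 3 · 0 · 1
0 · 1 · 3 · 2 · 2 · 2
2 · 0 · 2 · 1 · 1 · 3
3 · 1 · 0 · 2 · 3 · 2
gen 6: 1 · 2 · 3 · 3 · 2 · 2
3 · 3 · 0 · 3 · 0 · 1
0 · 1 · 3 · 2 · 3 · 2
2 · 0 · 2 · 1 · 1 · 3
3 · 1 · 0 · 2 · 3 · 2
gen 7: 1 · 2 · 3 · 3 · 2 · 2
3 · 3 · 0 · 3 · 1 · 1
0 · 1 · 3 · 3 · 0 · 3
2 · 0 · 2 · 1 · 2 · 3
3 · 1 · 0 · 2 · 3 · 2
gen 8: 1 · 2 · 3 · 3 · 2 · 2
3 · 3 · 0 · 3 · 1 · 1
0 · 1 · 3 · 3 · 1 · 3
2 · 0 · 2 · 1 · 2 · 3
3 · 1 · 0 · 2 · 3 · 2
gen 9: 1 · 2 · 3 · 3 · 2 · 2
3 · 3 · 0 · 3 · 1 · 1
0 · 1 · 3 · 3 · 2 · 3
2 · 0 · 2 · 1 · 2 · 3
3 · 1 · 0 · 2 · 3 · 2
gen 10: 1 · 2 · 3 · 3 · 2 · 2
3 · 3 · 0 · 3 · 1 · 1
0 · 1 · 3 · 3 · 3 · 3
2 · 0 · 2 · 1 · 2 · 3
3 · 1 · 0 · 2 · 3 · 2
gen 11: 1 · 3 · 0 · 1 · 3 · 2
3 · 3 · 3 · 1 · 3 · 2
0 · 2 · 0 · 2 · 3 · 1
2 · 0 · 3 · 3 · 1 · 2
3 · 1 · 0 · 3 · 1 · 0
gen 12: 1 · 3 · 0 · 2 · 0 · 3
3 · 3 · 3 · 2 · 1 · 3
0 · 2 · 0 · 3 · 1 · 2
2 · 0 · 3 · 3 · 2 · 2
3 · 1 · 0 · 3 · 1 · 0
gen 13: 1 · 3 · 0 · 2 · 0 · 3
3 · 3 · 3 · 2 · 1 · 3
0 · 2 · 0 · 3 · 2 · 2
2 · 0 · 3 · 3 · 2 · 2
3 · 1 · 0 · 3 · 1 · 0
gen 14: 1 · 3 · 0 · 2 · 0 · 3
3 · 3 · 3 · 2 · 1 · 3
0 · 2 · 0 · 3 · 3 · 2
2 · 0 · 3 · 3 · 2 · 2
3 · 1 · 0 · 3 · 1 · 0
gen 15: 1 · 3 · 0 · 2 · 0 · 3
3 · 3 · 3 · 3 · 2 · 3
0 · 2 · 2 · 1 · 2 · 3
2 · 1 · 0 · 3 · 0 · 3
3 · 1 · 2 · 0 · 3 · 0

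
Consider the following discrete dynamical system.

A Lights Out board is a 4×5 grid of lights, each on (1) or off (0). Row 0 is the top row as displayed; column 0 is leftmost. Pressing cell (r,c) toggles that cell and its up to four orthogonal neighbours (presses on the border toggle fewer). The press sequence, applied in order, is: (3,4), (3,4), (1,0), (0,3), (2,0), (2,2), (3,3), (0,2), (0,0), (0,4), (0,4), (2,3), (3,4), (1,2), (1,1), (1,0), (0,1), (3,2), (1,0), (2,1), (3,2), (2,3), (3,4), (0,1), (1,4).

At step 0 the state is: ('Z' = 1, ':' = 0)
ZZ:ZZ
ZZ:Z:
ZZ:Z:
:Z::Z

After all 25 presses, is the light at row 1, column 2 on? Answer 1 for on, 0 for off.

0) ZZ:ZZ
ZZ:Z:
ZZ:Z:
:Z::Z
1) ZZ:ZZ
ZZ:Z:
ZZ:ZZ
:Z:Z:
2) ZZ:ZZ
ZZ:Z:
ZZ:Z:
:Z::Z
3) :Z:ZZ
:::Z:
:Z:Z:
:Z::Z
4) :ZZ::
:::::
:Z:Z:
:Z::Z
5) :ZZ::
Z::::
Z::Z:
ZZ::Z
6) :ZZ::
Z:Z::
ZZZ::
ZZZ:Z
7) :ZZ::
Z:Z::
ZZZZ:
ZZ:Z:
8) :::Z:
Z::::
ZZZZ:
ZZ:Z:
9) ZZ:Z:
:::::
ZZZZ:
ZZ:Z:
10) ZZ::Z
::::Z
ZZZZ:
ZZ:Z:
11) ZZ:Z:
:::::
ZZZZ:
ZZ:Z:
12) ZZ:Z:
:::Z:
ZZ::Z
ZZ:::
13) ZZ:Z:
:::Z:
ZZ:::
ZZ:ZZ
14) ZZZZ:
:ZZ::
ZZZ::
ZZ:ZZ
15) Z:ZZ:
Z::::
Z:Z::
ZZ:ZZ
16) ::ZZ:
:Z:::
::Z::
ZZ:ZZ
17) ZZ:Z:
:::::
::Z::
ZZ:ZZ
18) ZZ:Z:
:::::
:::::
Z:Z:Z
19) :Z:Z:
ZZ:::
Z::::
Z:Z:Z
20) :Z:Z:
Z::::
:ZZ::
ZZZ:Z
21) :Z:Z:
Z::::
:Z:::
Z::ZZ
22) :Z:Z:
Z::Z:
:ZZZZ
Z:::Z
23) :Z:Z:
Z::Z:
:ZZZ:
Z::Z:
24) Z:ZZ:
ZZ:Z:
:ZZZ:
Z::Z:
25) Z:ZZZ
ZZ::Z
:ZZZZ
Z::Z:

0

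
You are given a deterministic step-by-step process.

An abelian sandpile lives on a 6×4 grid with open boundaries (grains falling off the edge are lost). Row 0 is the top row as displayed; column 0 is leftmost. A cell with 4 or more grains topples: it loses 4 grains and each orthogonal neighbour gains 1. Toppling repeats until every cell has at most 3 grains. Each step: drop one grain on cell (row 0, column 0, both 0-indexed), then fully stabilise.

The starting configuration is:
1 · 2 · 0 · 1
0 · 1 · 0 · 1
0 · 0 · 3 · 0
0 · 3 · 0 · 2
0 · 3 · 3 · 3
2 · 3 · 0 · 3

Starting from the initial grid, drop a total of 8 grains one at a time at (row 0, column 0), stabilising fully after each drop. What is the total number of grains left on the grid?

34

k=0  1 · 2 · 0 · 1
0 · 1 · 0 · 1
0 · 0 · 3 · 0
0 · 3 · 0 · 2
0 · 3 · 3 · 3
2 · 3 · 0 · 3
k=1  2 · 2 · 0 · 1
0 · 1 · 0 · 1
0 · 0 · 3 · 0
0 · 3 · 0 · 2
0 · 3 · 3 · 3
2 · 3 · 0 · 3
k=2  3 · 2 · 0 · 1
0 · 1 · 0 · 1
0 · 0 · 3 · 0
0 · 3 · 0 · 2
0 · 3 · 3 · 3
2 · 3 · 0 · 3
k=3  0 · 3 · 0 · 1
1 · 1 · 0 · 1
0 · 0 · 3 · 0
0 · 3 · 0 · 2
0 · 3 · 3 · 3
2 · 3 · 0 · 3
k=4  1 · 3 · 0 · 1
1 · 1 · 0 · 1
0 · 0 · 3 · 0
0 · 3 · 0 · 2
0 · 3 · 3 · 3
2 · 3 · 0 · 3
k=5  2 · 3 · 0 · 1
1 · 1 · 0 · 1
0 · 0 · 3 · 0
0 · 3 · 0 · 2
0 · 3 · 3 · 3
2 · 3 · 0 · 3
k=6  3 · 3 · 0 · 1
1 · 1 · 0 · 1
0 · 0 · 3 · 0
0 · 3 · 0 · 2
0 · 3 · 3 · 3
2 · 3 · 0 · 3
k=7  1 · 0 · 1 · 1
2 · 2 · 0 · 1
0 · 0 · 3 · 0
0 · 3 · 0 · 2
0 · 3 · 3 · 3
2 · 3 · 0 · 3
k=8  2 · 0 · 1 · 1
2 · 2 · 0 · 1
0 · 0 · 3 · 0
0 · 3 · 0 · 2
0 · 3 · 3 · 3
2 · 3 · 0 · 3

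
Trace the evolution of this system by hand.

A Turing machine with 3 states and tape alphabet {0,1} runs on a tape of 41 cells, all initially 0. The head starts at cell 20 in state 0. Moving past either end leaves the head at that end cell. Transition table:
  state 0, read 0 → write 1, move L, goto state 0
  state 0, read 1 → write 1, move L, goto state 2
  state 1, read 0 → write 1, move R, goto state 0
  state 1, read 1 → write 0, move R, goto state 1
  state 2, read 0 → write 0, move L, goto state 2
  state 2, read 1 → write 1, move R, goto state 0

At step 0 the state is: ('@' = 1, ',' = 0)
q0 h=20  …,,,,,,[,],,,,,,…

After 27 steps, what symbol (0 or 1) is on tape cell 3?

gen 0: q0 h=20  …,,,,,,[,],,,,,,…
gen 1: q0 h=19  …,,,,,,[,]@,,,,,…
gen 2: q0 h=18  …,,,,,,[,]@@,,,,…
gen 3: q0 h=17  …,,,,,,[,]@@@,,,…
gen 4: q0 h=16  …,,,,,,[,]@@@@,,…
gen 5: q0 h=15  …,,,,,,[,]@@@@@,…
gen 6: q0 h=14  …,,,,,,[,]@@@@@@…
gen 7: q0 h=13  …,,,,,,[,]@@@@@@…
gen 8: q0 h=12  …,,,,,,[,]@@@@@@…
gen 9: q0 h=11  …,,,,,,[,]@@@@@@…
gen 10: q0 h=10  …,,,,,,[,]@@@@@@…
gen 11: q0 h= 9  …,,,,,,[,]@@@@@@…
gen 12: q0 h= 8  …,,,,,,[,]@@@@@@…
gen 13: q0 h= 7  …,,,,,,[,]@@@@@@…
gen 14: q0 h= 6  |,,,,,,[,]@@@@@@…
gen 15: q0 h= 5  |,,,,,[,]@@@@@@…
gen 16: q0 h= 4  |,,,,[,]@@@@@@…
gen 17: q0 h= 3  |,,,[,]@@@@@@…
gen 18: q0 h= 2  |,,[,]@@@@@@…
gen 19: q0 h= 1  |,[,]@@@@@@…
gen 20: q0 h= 0  |[,]@@@@@@…
gen 21: q0 h= 0  |[@]@@@@@@…
gen 22: q2 h= 0  |[@]@@@@@@…
gen 23: q0 h= 1  |@[@]@@@@@@…
gen 24: q2 h= 0  |[@]@@@@@@…
gen 25: q0 h= 1  |@[@]@@@@@@…
gen 26: q2 h= 0  |[@]@@@@@@…
gen 27: q0 h= 1  |@[@]@@@@@@…

1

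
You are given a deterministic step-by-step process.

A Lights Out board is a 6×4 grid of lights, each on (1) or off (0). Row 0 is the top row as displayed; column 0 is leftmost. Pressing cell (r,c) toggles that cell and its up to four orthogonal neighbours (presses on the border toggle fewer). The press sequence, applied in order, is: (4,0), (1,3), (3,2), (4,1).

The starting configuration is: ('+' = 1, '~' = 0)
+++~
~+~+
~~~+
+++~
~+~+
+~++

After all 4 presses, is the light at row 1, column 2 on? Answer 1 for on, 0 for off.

1

0) +++~
~+~+
~~~+
+++~
~+~+
+~++
1) +++~
~+~+
~~~+
~++~
+~~+
~~++
2) ++++
~++~
~~~~
~++~
+~~+
~~++
3) ++++
~++~
~~+~
~~~+
+~++
~~++
4) ++++
~++~
~~+~
~+~+
~+~+
~+++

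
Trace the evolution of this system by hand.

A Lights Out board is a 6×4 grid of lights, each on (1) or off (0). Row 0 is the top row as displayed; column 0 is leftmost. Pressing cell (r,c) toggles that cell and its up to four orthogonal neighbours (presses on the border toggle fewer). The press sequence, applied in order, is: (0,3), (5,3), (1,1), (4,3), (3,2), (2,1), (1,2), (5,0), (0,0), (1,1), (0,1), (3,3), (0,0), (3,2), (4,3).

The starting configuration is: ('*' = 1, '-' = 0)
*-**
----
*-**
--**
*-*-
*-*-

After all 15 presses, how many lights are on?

9

step 0: *-**
----
*-**
--**
*-*-
*-*-
step 1: *---
---*
*-**
--**
*-*-
*-*-
step 2: *---
---*
*-**
--**
*-**
*--*
step 3: **--
****
****
--**
*-**
*--*
step 4: **--
****
****
--*-
*---
*---
step 5: **--
****
**-*
-*-*
*-*-
*---
step 6: **--
*-**
--**
---*
*-*-
*---
step 7: ***-
**--
---*
---*
*-*-
*---
step 8: ***-
**--
---*
---*
--*-
-*--
step 9: --*-
-*--
---*
---*
--*-
-*--
step 10: -**-
*-*-
-*-*
---*
--*-
-*--
step 11: *---
***-
-*-*
---*
--*-
-*--
step 12: *---
***-
-*--
--*-
--**
-*--
step 13: -*--
-**-
-*--
--*-
--**
-*--
step 14: -*--
-**-
-**-
-*-*
---*
-*--
step 15: -*--
-**-
-**-
-*--
--*-
-*-*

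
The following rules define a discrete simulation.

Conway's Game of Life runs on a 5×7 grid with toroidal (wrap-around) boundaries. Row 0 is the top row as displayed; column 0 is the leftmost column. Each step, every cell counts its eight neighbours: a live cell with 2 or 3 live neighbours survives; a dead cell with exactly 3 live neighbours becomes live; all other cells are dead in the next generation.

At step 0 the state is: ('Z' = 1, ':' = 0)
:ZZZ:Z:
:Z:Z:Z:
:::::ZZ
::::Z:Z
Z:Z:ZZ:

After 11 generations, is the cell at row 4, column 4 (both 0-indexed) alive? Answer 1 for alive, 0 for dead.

step 0: :ZZZ:Z:
:Z:Z:Z:
:::::ZZ
::::Z:Z
Z:Z:ZZ:
step 1: Z::::Z:
ZZ:Z:Z:
Z:::::Z
Z::ZZ::
Z:Z::::
step 2: Z:Z:Z::
:Z::ZZ:
::ZZ:Z:
Z::Z:::
Z::ZZ::
step 3: Z:Z:::Z
:Z:::ZZ
:ZZZ:ZZ
:Z::::Z
Z:Z:Z:Z
step 4: ::ZZ:::
:::ZZ::
:Z::Z::
::::Z::
::ZZ:::
step 5: :::::::
::::Z::
::::ZZ:
::Z:Z::
::Z:Z::
step 6: :::Z:::
::::ZZ:
::::ZZ:
::::Z::
:::::::
step 7: ::::Z::
:::Z:Z:
:::Z:::
::::ZZ:
:::::::
step 8: ::::Z::
:::Z:::
:::Z:Z:
::::Z::
::::ZZ:
step 9: :::ZZZ:
:::Z:::
:::Z:::
:::Z:::
:::ZZZ:
step 10: ::Z::Z:
::ZZ:::
::ZZZ::
::ZZ:::
::Z::Z:
step 11: :ZZ:Z::
:Z:::::
:Z::Z::
:Z:::::
:ZZ:Z::

1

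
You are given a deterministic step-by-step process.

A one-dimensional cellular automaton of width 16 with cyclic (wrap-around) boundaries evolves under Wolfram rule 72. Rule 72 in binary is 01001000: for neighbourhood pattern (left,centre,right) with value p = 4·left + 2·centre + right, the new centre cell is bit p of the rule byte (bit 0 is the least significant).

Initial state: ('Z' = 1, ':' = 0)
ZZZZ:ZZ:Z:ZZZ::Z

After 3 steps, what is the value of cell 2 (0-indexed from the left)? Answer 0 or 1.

0

t=0: ZZZZ:ZZ:Z:ZZZ::Z
t=1: :::Z:ZZ:::Z:Z::Z
t=2: :::::ZZ:::::::::
t=3: :::::ZZ:::::::::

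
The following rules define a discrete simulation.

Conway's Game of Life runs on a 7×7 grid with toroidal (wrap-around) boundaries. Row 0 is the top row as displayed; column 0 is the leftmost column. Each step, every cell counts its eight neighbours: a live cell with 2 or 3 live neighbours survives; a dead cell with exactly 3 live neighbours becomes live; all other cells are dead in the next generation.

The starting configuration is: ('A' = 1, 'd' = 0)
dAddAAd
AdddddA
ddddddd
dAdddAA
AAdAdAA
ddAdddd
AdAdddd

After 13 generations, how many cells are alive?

k=0  dAddAAd
AdddddA
ddddddd
dAdddAA
AAdAdAA
ddAdddd
AdAdddd
k=1  dAdddAd
AddddAA
dddddAd
dAAdAAd
dAddAAd
ddAAddd
ddAAddd
k=2  AAAdAAd
AdddAAd
AAddddd
dAAAddA
dAdddAd
dAddddd
dAdAAdd
k=3  AdAdddd
ddAAAAd
dddAAAd
ddddddA
dAddddd
AAddAdd
dddAAAd
k=4  dAAdddA
dAAddAA
ddAdddA
ddddAAd
dAddddd
AAAAAAd
AdAAAAA
k=5  ddddddd
dddAdAA
AAAAAdA
dddddAd
AAddddA
ddddddd
ddddddd
k=6  ddddddd
dAdAdAA
AAAAddd
dddAAAd
AdddddA
Adddddd
ddddddd
k=7  ddddddd
dAdAAdA
AAddddd
dddAAAd
AdddAAA
AdddddA
ddddddd
k=8  ddddddd
dAAdddd
AAddddA
dAdAddd
AddAddd
Adddddd
ddddddd
k=9  ddddddd
dAAdddd
ddddddd
dAddddA
AAAdddd
ddddddd
ddddddd
k=10  ddddddd
ddddddd
AAAdddd
dAAdddd
AAAdddd
dAddddd
ddddddd
k=11  ddddddd
dAddddd
AdAdddd
dddAddd
Adddddd
AAAdddd
ddddddd
k=12  ddddddd
dAddddd
dAAdddd
dAddddd
AdAdddd
AAddddd
dAddddd
k=13  ddddddd
dAAdddd
AAAdddd
Adddddd
AdAdddd
AdAdddd
AAddddd

12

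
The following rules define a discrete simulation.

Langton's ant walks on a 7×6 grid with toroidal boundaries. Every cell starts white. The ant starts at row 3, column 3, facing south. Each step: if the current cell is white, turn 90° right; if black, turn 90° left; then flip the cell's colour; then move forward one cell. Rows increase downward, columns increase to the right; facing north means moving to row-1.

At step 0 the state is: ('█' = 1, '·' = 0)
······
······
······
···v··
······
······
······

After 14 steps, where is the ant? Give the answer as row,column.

2,4

t=0: ······
······
······
···v··
······
······
······
t=1: ······
······
······
··<█··
······
······
······
t=2: ······
······
··^···
··██··
······
······
······
t=3: ······
······
··█>··
··██··
······
······
······
t=4: ······
······
··██··
··█v··
······
······
······
t=5: ······
······
··██··
··█·>·
······
······
······
t=6: ······
······
··██··
··█·█·
····v·
······
······
t=7: ······
······
··██··
··█·█·
···<█·
······
······
t=8: ······
······
··██··
··█^█·
···██·
······
······
t=9: ······
······
··██··
··██>·
···██·
······
······
t=10: ······
······
··██^·
··██··
···██·
······
······
t=11: ······
······
··███>
··██··
···██·
······
······
t=12: ······
······
··████
··██·v
···██·
······
······
t=13: ······
······
··████
··██<█
···██·
······
······
t=14: ······
······
··██^█
··████
···██·
······
······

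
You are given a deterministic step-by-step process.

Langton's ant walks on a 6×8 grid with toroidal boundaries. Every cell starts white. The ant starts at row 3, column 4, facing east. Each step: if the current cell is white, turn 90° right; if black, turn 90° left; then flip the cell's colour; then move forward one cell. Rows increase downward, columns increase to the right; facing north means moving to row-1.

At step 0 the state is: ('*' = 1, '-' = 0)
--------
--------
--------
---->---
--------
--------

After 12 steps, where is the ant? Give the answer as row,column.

1,4

t=0: --------
--------
--------
---->---
--------
--------
t=1: --------
--------
--------
----*---
----v---
--------
t=2: --------
--------
--------
----*---
---<*---
--------
t=3: --------
--------
--------
---^*---
---**---
--------
t=4: --------
--------
--------
---*>---
---**---
--------
t=5: --------
--------
----^---
---*----
---**---
--------
t=6: --------
--------
----*>--
---*----
---**---
--------
t=7: --------
--------
----**--
---*-v--
---**---
--------
t=8: --------
--------
----**--
---*<*--
---**---
--------
t=9: --------
--------
----^*--
---***--
---**---
--------
t=10: --------
--------
---<-*--
---***--
---**---
--------
t=11: --------
---^----
---*-*--
---***--
---**---
--------
t=12: --------
---*>---
---*-*--
---***--
---**---
--------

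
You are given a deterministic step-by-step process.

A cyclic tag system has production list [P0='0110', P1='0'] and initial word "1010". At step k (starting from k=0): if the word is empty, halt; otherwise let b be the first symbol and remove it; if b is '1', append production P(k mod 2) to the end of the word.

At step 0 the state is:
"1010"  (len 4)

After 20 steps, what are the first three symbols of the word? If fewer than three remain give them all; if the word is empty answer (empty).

100

[0] "1010"  (len 4)
[1] "0100110"  (len 7)
[2] "100110"  (len 6)
[3] "001100110"  (len 9)
[4] "01100110"  (len 8)
[5] "1100110"  (len 7)
[6] "1001100"  (len 7)
[7] "0011000110"  (len 10)
[8] "011000110"  (len 9)
[9] "11000110"  (len 8)
[10] "10001100"  (len 8)
[11] "00011000110"  (len 11)
[12] "0011000110"  (len 10)
[13] "011000110"  (len 9)
[14] "11000110"  (len 8)
[15] "10001100110"  (len 11)
[16] "00011001100"  (len 11)
[17] "0011001100"  (len 10)
[18] "011001100"  (len 9)
[19] "11001100"  (len 8)
[20] "10011000"  (len 8)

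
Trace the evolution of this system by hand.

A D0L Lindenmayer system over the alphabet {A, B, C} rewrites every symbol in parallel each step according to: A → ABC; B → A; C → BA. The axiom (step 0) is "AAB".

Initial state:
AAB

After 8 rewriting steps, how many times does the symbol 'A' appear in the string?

t=0: AAB
t=1: ABCABCA
t=2: ABCABAABCABAABC
t=3: ABCABAABCAABCABCABAABCAABCABCABA
t=4: ABCABAABCAABCABCABAABCABCABAABCABAABCAABCABCABAABCABCABAABCABAABCAABC
t=5: ABCABAABCAABCABCABAABCABCABAABCABAABCAABCABCABAABCABAABCAA…CABAABCAABCABCABAABCABAABCAABCABCABAABCAABCABCABAABCABCABA  (len 148)
t=6: ABCABAABCAABCABCABAABCABCABAABCABAABCAABCABCABAABCABAABCAA…CABAABCAABCABCABAABCABCABAABCABAABCAABCABCABAABCABAABCAABC  (len 318)
t=7: ABCABAABCAABCABCABAABCABCABAABCABAABCAABCABCABAABCABAABCAA…BCABCABAABCABCABAABCABAABCAABCABCABAABCAABCABCABAABCABCABA  (len 683)
t=8: ABCABAABCAABCABCABAABCABCABAABCABAABCAABCABCABAABCABAABCAA…CABAABCAABCABCABAABCABCABAABCABAABCAABCABCABAABCABAABCAABC  (len 1467)

683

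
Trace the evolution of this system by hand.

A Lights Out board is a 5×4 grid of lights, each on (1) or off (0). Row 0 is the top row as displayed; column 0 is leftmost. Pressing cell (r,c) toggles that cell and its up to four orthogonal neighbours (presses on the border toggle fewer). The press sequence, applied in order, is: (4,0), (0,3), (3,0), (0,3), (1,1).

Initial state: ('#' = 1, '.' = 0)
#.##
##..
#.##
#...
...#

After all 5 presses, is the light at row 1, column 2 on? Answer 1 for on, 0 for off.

1

gen 0: #.##
##..
#.##
#...
...#
gen 1: #.##
##..
#.##
....
##.#
gen 2: #...
##.#
#.##
....
##.#
gen 3: #...
##.#
..##
##..
.#.#
gen 4: #.##
##..
..##
##..
.#.#
gen 5: ####
..#.
.###
##..
.#.#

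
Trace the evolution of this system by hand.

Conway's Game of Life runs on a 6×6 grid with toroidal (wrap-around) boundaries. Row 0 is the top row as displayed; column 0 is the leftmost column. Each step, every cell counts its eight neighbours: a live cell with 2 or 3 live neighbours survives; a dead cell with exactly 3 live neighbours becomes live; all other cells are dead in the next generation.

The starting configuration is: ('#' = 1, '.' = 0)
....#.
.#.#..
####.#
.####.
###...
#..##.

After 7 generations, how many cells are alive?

5

k=0  ....#.
.#.#..
####.#
.####.
###...
#..##.
k=1  ..#.##
.#.#.#
.....#
....#.
#.....
#.###.
k=2  ......
..##.#
#....#
.....#
.#..#.
#.#.#.
k=3  .##.##
#...##
#....#
....##
##.##.
.#.#.#
k=4  .##...
...#..
......
.#.#..
.#.#..
......
k=5  ..#...
..#...
..#...
......
......
.#....
k=6  .##...
.###..
......
......
......
......
k=7  .#.#..
.#.#..
..#...
......
......
......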